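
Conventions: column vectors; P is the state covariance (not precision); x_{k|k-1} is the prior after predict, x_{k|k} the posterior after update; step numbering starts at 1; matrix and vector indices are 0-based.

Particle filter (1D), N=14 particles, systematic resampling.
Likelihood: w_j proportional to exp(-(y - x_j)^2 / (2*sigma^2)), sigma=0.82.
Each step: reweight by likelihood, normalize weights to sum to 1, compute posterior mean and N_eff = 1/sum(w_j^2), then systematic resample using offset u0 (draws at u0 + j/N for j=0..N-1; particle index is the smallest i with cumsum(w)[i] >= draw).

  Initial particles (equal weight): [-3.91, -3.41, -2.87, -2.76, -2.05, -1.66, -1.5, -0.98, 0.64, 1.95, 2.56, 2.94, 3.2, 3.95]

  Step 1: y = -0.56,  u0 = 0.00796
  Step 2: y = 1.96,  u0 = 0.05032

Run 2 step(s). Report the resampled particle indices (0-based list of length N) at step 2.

resampled_idx = [12, 12, 12, 12, 12, 12, 12, 13, 13, 13, 13, 13, 13, 13]

step 1: w=[0.0001, 0.0010, 0.0079, 0.0114, 0.0801, 0.1697, 0.2164, 0.3661, 0.1431, 0.0039, 0.0003, 0.0000, 0.0000, 0.0000]  mean=-1.0872  Neff=4.2238  idx=[2, 4, 5, 5, 6, 6, 6, 7, 7, 7, 7, 7, 8, 8]
step 2: w=[0.0000, 0.0000, 0.0001, 0.0001, 0.0002, 0.0002, 0.0002, 0.0029, 0.0029, 0.0029, 0.0029, 0.0029, 0.4923, 0.4923]  mean=0.6144  Neff=2.0633  idx=[12, 12, 12, 12, 12, 12, 12, 13, 13, 13, 13, 13, 13, 13]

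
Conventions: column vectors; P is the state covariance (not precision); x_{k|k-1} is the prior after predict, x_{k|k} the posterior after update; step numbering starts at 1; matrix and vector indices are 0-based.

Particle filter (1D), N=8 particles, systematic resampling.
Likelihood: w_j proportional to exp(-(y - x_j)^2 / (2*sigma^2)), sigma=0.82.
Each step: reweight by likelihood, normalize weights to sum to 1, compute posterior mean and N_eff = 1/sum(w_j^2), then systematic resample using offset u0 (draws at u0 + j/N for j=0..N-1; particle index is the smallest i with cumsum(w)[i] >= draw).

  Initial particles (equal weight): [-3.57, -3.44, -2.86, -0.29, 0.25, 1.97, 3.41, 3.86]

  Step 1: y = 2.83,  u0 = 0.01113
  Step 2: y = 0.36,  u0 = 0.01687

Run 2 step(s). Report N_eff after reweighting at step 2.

step 1: w=[0.0000, 0.0000, 0.0000, 0.0004, 0.0039, 0.3174, 0.4284, 0.2499]  mean=3.0516  Neff=2.8841  idx=[5, 5, 5, 6, 6, 6, 7, 7]
step 2: w=[0.3309, 0.3309, 0.3309, 0.0023, 0.0023, 0.0023, 0.0003, 0.0003]  mean=1.9807  Neff=3.0439  idx=[0, 0, 0, 1, 1, 1, 2, 2]

N_eff = 3.0439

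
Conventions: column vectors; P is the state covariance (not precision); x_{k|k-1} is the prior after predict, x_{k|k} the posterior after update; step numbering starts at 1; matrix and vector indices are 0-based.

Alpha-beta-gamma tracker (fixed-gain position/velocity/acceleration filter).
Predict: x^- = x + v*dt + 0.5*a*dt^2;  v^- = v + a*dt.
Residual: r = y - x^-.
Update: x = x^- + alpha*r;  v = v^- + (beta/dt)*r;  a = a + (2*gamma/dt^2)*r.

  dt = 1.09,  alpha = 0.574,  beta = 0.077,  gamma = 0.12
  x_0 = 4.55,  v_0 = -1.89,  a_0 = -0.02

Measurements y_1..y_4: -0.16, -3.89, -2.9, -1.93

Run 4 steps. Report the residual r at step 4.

step 1: x_pred=2.4780  r=-2.6380  x^+=0.9638  v^+=-2.0982  a^+=-0.5529
step 2: x_pred=-1.6516  r=-2.2384  x^+=-2.9365  v^+=-2.8589  a^+=-1.0050
step 3: x_pred=-6.6497  r=3.7497  x^+=-4.4974  v^+=-3.6895  a^+=-0.2476
step 4: x_pred=-8.6661  r=6.7361  x^+=-4.7996  v^+=-3.4836  a^+=1.1131

resid = 6.7361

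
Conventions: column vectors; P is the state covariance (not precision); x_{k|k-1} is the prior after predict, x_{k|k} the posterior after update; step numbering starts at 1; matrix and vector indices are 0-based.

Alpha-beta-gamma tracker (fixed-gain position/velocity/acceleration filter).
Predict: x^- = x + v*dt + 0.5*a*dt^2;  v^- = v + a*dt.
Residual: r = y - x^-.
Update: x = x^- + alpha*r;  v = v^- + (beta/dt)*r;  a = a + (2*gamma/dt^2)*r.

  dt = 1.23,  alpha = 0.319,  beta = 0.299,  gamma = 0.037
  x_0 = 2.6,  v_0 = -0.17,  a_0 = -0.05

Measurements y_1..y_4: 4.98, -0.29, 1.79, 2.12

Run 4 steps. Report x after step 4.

step 1: x_pred=2.3531  r=2.6269  x^+=3.1911  v^+=0.4071  a^+=0.0785
step 2: x_pred=3.7511  r=-4.0411  x^+=2.4620  v^+=-0.4787  a^+=-0.1192
step 3: x_pred=1.7830  r=0.0070  x^+=1.7852  v^+=-0.6236  a^+=-0.1188
step 4: x_pred=0.9283  r=1.1917  x^+=1.3084  v^+=-0.4801  a^+=-0.0605

x_post = 1.3084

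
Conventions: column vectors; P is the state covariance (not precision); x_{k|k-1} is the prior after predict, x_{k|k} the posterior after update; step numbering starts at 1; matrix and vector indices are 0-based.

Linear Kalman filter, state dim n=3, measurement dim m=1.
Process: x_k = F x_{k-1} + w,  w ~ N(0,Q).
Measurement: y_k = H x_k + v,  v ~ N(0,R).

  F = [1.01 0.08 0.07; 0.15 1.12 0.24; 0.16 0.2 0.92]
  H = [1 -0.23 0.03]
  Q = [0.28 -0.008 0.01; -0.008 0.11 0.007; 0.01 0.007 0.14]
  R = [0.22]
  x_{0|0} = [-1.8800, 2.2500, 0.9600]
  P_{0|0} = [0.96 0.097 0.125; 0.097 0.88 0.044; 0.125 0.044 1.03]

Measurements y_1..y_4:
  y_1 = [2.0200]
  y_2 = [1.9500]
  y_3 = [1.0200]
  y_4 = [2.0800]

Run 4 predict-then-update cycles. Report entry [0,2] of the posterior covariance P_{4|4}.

step 1: x^-=[-1.6516, 2.4684, 1.0324]  P^-=[1.3038 0.3804 0.3878; 0.3804 1.3600 0.5444; 0.3878 0.5444 1.1308]  S=[1.4376]  K=[0.8542; 0.0584; 0.2063]  nu=[4.2084]  x^+=[1.9432, 2.7140, 1.9004]  P^+=[0.2549 0.3087 0.1345; 0.3087 1.3551 0.5271; 0.1345 0.5271 1.0696]
step 2: x^-=[2.3128, 3.7873, 2.6021]  P^-=[0.6287 0.6084 0.3807; 0.6084 2.2740 1.2095; 0.3807 1.2095 1.3594]  S=[0.6966]  K=[0.7182; 0.1747; 0.2058]  nu=[0.4303]  x^+=[2.6218, 3.8624, 2.6906]  P^+=[0.2695 0.5210 0.2778; 0.5210 2.2528 1.1845; 0.2778 1.1845 1.3299]
step 3: x^-=[3.1453, 5.3649, 3.6673]  P^-=[0.7126 1.0385 0.6522; 1.0385 3.8504 2.2471; 0.6522 2.2471 1.9137]  S=[0.6684]  K=[0.7380; 0.3297; 0.2884]  nu=[-1.0014]  x^+=[2.4063, 5.0348, 3.3786]  P^+=[0.3485 0.8759 0.5099; 0.8759 3.7778 2.1836; 0.5099 2.1836 1.8581]
step 4: x^-=[3.0696, 6.8108, 4.5002]  P^-=[0.9069 1.7579 1.1054; 1.7579 6.4686 3.8998; 1.1054 3.8998 2.8824]  S=[0.6756]  K=[0.7931; 0.5730; 0.4365]  nu=[0.4419]  x^+=[3.4200, 7.0640, 4.6931]  P^+=[0.4820 1.4509 0.8715; 1.4509 6.2467 3.7308; 0.8715 3.7308 2.7537]

P_post[0,2] = 0.8715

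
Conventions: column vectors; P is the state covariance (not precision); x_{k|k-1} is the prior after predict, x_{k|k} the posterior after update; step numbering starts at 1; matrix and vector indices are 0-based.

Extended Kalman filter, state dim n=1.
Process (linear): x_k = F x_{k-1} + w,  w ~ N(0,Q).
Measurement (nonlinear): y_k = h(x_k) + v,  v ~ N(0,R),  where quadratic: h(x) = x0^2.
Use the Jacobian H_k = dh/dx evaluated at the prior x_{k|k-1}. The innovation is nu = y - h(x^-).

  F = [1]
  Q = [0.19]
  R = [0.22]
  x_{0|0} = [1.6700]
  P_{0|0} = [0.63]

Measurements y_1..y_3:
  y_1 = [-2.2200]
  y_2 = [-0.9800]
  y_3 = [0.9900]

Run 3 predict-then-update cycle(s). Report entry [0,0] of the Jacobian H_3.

H_jac[0,0] = -0.2776

step 1: x^-=[1.6700]  P^-=[0.8200]  H_jac=[3.3400]  S=[9.3676]  K=[0.2924]  nu=[-5.0089]  x^+=[0.2055]  P^+=[0.0193]
step 2: x^-=[0.2055]  P^-=[0.2093]  H_jac=[0.4111]  S=[0.2554]  K=[0.3369]  nu=[-1.0223]  x^+=[-0.1388]  P^+=[0.1803]
step 3: x^-=[-0.1388]  P^-=[0.3703]  H_jac=[-0.2776]  S=[0.2485]  K=[-0.4136]  nu=[0.9707]  x^+=[-0.5403]  P^+=[0.3278]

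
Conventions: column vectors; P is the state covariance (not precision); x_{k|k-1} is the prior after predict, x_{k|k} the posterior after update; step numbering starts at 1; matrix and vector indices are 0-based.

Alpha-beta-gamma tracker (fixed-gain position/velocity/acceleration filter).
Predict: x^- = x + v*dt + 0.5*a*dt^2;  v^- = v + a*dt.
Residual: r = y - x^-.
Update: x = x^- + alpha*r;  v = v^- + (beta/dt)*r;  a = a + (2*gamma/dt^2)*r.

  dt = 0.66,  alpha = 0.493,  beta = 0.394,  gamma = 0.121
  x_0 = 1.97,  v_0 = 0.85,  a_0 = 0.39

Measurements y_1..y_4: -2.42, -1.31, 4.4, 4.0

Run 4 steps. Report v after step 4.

step 1: x_pred=2.6159  r=-5.0359  x^+=0.1332  v^+=-1.8989  a^+=-2.4077
step 2: x_pred=-1.6445  r=0.3345  x^+=-1.4796  v^+=-3.2884  a^+=-2.2219
step 3: x_pred=-4.1338  r=8.5338  x^+=0.0734  v^+=0.3396  a^+=2.5191
step 4: x_pred=0.8461  r=3.1539  x^+=2.4010  v^+=3.8850  a^+=4.2712

v_post = 3.8850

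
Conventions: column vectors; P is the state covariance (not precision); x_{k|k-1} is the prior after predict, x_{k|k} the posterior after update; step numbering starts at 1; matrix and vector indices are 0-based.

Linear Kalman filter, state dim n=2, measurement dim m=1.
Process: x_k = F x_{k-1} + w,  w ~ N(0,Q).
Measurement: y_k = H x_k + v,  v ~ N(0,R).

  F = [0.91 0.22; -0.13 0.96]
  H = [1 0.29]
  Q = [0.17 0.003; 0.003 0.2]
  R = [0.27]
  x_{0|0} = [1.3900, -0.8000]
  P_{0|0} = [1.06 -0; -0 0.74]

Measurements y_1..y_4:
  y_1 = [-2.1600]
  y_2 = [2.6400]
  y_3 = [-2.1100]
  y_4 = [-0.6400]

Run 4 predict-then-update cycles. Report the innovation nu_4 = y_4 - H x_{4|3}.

step 1: x^-=[1.0889, -0.9487]  P^-=[1.0836 0.0339; 0.0339 0.8999]  S=[1.4489]  K=[0.7546; 0.2035]  nu=[-2.9738]  x^+=[-1.1552, -1.5539]  P^+=[0.2585 -0.1886; -0.1886 0.8399]
step 2: x^-=[-1.3931, -1.3415]  P^-=[0.3492 -0.0096; -0.0096 1.0255]  S=[0.6998]  K=[0.4949; 0.4113]  nu=[4.4222]  x^+=[0.7956, 0.4771]  P^+=[0.1777 -0.1520; -0.1520 0.9071]
step 3: x^-=[0.8289, 0.3546]  P^-=[0.3002 0.0451; 0.0451 1.0770]  S=[0.6869]  K=[0.4561; 0.5203]  nu=[-3.0418]  x^+=[-0.5583, -1.2280]  P^+=[0.1573 -0.1179; -0.1179 0.8910]
step 4: x^-=[-0.7782, -1.1063]  P^-=[0.2962 0.0729; 0.0729 1.0532]  S=[0.6971]  K=[0.4553; 0.5428]  nu=[0.4591]  x^+=[-0.5692, -0.8572]  P^+=[0.1517 -0.0993; -0.0993 0.8478]

innov = [0.4591]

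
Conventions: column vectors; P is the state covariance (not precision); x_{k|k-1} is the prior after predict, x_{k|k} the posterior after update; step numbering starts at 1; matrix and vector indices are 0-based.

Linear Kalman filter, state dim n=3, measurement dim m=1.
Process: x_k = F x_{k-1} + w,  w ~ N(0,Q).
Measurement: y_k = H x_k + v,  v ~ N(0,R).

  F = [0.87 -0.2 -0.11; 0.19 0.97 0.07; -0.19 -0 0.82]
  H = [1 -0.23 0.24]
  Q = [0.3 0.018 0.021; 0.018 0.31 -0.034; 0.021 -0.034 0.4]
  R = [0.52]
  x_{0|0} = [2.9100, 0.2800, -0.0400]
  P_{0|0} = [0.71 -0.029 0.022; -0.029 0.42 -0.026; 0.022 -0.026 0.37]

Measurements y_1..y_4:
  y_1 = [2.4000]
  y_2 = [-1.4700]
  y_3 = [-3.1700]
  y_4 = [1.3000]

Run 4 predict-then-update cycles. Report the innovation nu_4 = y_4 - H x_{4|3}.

step 1: x^-=[2.4801, 0.8217, -0.5857]  P^-=[0.8634 0.0317 -0.1104; 0.0317 0.7190 -0.0506; -0.1104 -0.0506 0.6676]  S=[1.3979]  K=[0.5935; -0.1043; 0.0439]  nu=[0.2495]  x^+=[2.6281, 0.7957, -0.5747]  P^+=[0.3711 0.1182 -0.1469; 0.1182 0.7038 -0.0442; -0.1469 -0.0442 0.6649]
step 2: x^-=[2.1906, 1.2309, -0.9706]  P^-=[0.6021 0.0324 -0.1964; 0.0324 1.0225 -0.0871; -0.1964 -0.0871 0.9062]  S=[1.1288]  K=[0.4850; -0.1981; 0.0364]  nu=[-3.1445]  x^+=[0.6654, 1.8540, -1.0851]  P^+=[0.3365 0.1409 -0.2164; 0.1409 0.9782 -0.0790; -0.2164 -0.0790 0.9047]
step 3: x^-=[0.3275, 1.8488, -1.0163]  P^-=[0.5937 -0.0087 -0.2568; -0.0087 1.2824 -0.1138; -0.2568 -0.1138 1.0879]  S=[1.1375]  K=[0.4695; -0.2909; 0.0268]  nu=[-2.8284]  x^+=[-1.0004, 2.6717, -1.0920]  P^+=[0.3430 0.1467 -0.2711; 0.1467 1.1861 -0.1049; -0.2711 -0.1049 1.0871]
step 4: x^-=[-1.2846, 2.3251, -0.7054]  P^-=[0.6164 -0.0437 -0.3100; -0.0437 1.4763 -0.1331; -0.3100 -0.1331 1.2278]  S=[1.1712]  K=[0.4713; -0.3545; 0.0130]  nu=[3.2887]  x^+=[0.2655, 1.1591, -0.6625]  P^+=[0.3562 0.1520 -0.3172; 0.1520 1.3291 -0.1277; -0.3172 -0.1277 1.2276]

innov = [3.2887]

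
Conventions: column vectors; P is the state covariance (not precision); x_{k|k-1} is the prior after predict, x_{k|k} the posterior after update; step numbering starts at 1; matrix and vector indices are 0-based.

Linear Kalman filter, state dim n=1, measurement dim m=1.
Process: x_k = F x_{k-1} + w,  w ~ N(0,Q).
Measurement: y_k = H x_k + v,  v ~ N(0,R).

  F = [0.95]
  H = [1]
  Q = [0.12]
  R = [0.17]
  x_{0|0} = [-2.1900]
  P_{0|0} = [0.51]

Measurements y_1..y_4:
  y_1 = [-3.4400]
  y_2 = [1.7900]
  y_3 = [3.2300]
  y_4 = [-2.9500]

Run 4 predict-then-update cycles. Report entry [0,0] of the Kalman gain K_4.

step 1: x^-=[-2.0805]  P^-=[0.5803]  S=[0.7503]  K=[0.7734]  nu=[-1.3595]  x^+=[-3.1320]  P^+=[0.1315]
step 2: x^-=[-2.9754]  P^-=[0.2387]  S=[0.4087]  K=[0.5840]  nu=[4.7654]  x^+=[-0.1924]  P^+=[0.0993]
step 3: x^-=[-0.1827]  P^-=[0.2096]  S=[0.3796]  K=[0.5522]  nu=[3.4127]  x^+=[1.7016]  P^+=[0.0939]
step 4: x^-=[1.6166]  P^-=[0.2047]  S=[0.3747]  K=[0.5463]  nu=[-4.5666]  x^+=[-0.8783]  P^+=[0.0929]

K[0,0] = 0.5463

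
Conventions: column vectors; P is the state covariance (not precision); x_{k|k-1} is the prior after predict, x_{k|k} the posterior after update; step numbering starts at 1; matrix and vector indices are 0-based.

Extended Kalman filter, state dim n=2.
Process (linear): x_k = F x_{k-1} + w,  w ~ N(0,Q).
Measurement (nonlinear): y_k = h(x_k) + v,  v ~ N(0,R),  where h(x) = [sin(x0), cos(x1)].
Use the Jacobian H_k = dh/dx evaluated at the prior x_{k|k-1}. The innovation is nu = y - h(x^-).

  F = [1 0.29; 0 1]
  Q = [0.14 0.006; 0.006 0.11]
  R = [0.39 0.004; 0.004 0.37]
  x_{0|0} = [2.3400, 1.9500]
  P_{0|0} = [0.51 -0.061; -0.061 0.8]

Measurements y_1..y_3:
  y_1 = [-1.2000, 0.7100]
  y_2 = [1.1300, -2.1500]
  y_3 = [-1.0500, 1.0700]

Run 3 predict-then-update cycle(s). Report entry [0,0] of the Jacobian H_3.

step 1: x^-=[2.9055, 1.9500]  P^-=[0.6819 0.1770; 0.1770 0.9100]  H_jac=[-0.9723 0.0000; 0.0000 -0.9290]  S=[1.0346 0.1639; 0.1639 1.1553]  K=[-0.6325 -0.0526; -0.0516 -0.7244]  nu=[-1.4339, 1.0802]  x^+=[3.7556, 1.2415]  P^+=[0.2539 0.0237; 0.0237 0.2887]
step 2: x^-=[4.1156, 1.2415]  P^-=[0.4319 0.1134; 0.1134 0.3987]  H_jac=[-0.5620 0.0000; 0.0000 -0.9463]  S=[0.5264 0.0643; 0.0643 0.7271]  K=[-0.4479 -0.1080; -0.0583 -0.5138]  nu=[1.9572, -2.4734]  x^+=[3.5061, 2.3983]  P^+=[0.3116 0.0441; 0.0441 0.2012]
step 3: x^-=[4.2016, 2.3983]  P^-=[0.4941 0.1085; 0.1085 0.3112]  H_jac=[-0.4889 0.0000; 0.0000 -0.6767]  S=[0.5081 0.0399; 0.0399 0.5125]  K=[-0.4671 -0.1069; -0.0725 -0.4052]  nu=[-0.1777, 1.8062]  x^+=[4.0915, 1.6792]  P^+=[0.3735 0.0612; 0.0612 0.2220]

H_jac[0,0] = -0.4889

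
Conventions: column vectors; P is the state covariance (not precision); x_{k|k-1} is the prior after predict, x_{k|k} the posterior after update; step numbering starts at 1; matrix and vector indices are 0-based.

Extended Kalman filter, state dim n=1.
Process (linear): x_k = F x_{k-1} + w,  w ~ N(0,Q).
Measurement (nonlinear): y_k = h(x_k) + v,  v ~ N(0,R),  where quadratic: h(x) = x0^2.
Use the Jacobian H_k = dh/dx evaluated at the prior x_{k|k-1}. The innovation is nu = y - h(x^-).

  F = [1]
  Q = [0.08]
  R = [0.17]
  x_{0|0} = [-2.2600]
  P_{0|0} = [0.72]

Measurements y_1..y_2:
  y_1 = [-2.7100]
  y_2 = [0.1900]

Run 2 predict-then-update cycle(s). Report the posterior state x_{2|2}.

x_post = [-0.5095]

step 1: x^-=[-2.2600]  P^-=[0.8000]  H_jac=[-4.5200]  S=[16.5143]  K=[-0.2190]  nu=[-7.8176]  x^+=[-0.5482]  P^+=[0.0082]
step 2: x^-=[-0.5482]  P^-=[0.0882]  H_jac=[-1.0965]  S=[0.2761]  K=[-0.3504]  nu=[-0.1106]  x^+=[-0.5095]  P^+=[0.0543]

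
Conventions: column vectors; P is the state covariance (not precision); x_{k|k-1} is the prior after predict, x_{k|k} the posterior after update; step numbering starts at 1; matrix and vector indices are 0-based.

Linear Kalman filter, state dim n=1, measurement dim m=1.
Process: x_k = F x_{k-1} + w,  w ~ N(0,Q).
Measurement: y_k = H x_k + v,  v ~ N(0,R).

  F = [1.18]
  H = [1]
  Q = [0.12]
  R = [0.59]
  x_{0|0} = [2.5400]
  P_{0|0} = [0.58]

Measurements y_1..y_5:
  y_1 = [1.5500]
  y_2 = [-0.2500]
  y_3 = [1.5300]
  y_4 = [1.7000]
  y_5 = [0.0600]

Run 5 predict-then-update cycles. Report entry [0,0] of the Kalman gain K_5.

K[0,0] = 0.4598

step 1: x^-=[2.9972]  P^-=[0.9276]  S=[1.5176]  K=[0.6112]  nu=[-1.4472]  x^+=[2.1126]  P^+=[0.3606]
step 2: x^-=[2.4929]  P^-=[0.6221]  S=[1.2121]  K=[0.5133]  nu=[-2.7429]  x^+=[1.0851]  P^+=[0.3028]
step 3: x^-=[1.2804]  P^-=[0.5416]  S=[1.1316]  K=[0.4786]  nu=[0.2496]  x^+=[1.3999]  P^+=[0.2824]
step 4: x^-=[1.6519]  P^-=[0.5132]  S=[1.1032]  K=[0.4652]  nu=[0.0481]  x^+=[1.6743]  P^+=[0.2745]
step 5: x^-=[1.9756]  P^-=[0.5022]  S=[1.0922]  K=[0.4598]  nu=[-1.9156]  x^+=[1.0948]  P^+=[0.2713]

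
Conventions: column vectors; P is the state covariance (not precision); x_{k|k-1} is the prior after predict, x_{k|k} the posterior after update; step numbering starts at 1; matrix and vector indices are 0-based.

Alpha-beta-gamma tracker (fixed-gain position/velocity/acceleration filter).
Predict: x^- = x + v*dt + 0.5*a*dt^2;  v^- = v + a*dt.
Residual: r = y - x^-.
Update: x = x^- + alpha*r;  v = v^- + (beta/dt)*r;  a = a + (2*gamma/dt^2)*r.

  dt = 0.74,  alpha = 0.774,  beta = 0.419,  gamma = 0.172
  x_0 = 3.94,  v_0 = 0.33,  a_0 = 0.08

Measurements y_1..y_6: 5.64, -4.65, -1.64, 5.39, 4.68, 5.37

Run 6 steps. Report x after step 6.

step 1: x_pred=4.2061  r=1.4339  x^+=5.3159  v^+=1.2011  a^+=0.9808
step 2: x_pred=6.4733  r=-11.1233  x^+=-2.1361  v^+=-4.3713  a^+=-6.0068
step 3: x_pred=-7.0156  r=5.3756  x^+=-2.8549  v^+=-5.7726  a^+=-2.6299
step 4: x_pred=-7.8467  r=13.2367  x^+=2.3985  v^+=-0.2239  a^+=5.6853
step 5: x_pred=3.7894  r=0.8906  x^+=4.4787  v^+=4.4875  a^+=6.2448
step 6: x_pred=9.5093  r=-4.1393  x^+=6.3055  v^+=6.7649  a^+=3.6445

x_post = 6.3055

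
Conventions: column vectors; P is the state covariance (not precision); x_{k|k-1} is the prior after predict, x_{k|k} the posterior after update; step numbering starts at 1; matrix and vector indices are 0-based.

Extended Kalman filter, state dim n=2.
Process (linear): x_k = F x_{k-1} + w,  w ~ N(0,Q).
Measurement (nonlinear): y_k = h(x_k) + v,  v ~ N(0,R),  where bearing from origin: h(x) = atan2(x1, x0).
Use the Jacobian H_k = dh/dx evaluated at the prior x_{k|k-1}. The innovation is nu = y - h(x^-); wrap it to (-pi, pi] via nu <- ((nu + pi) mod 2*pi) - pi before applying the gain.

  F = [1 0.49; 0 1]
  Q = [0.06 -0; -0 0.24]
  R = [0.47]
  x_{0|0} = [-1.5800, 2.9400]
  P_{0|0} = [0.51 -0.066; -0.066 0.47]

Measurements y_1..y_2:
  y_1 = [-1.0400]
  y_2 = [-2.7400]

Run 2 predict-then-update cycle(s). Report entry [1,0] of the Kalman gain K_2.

step 1: x^-=[-0.1394, 2.9400]  P^-=[0.6182 0.1643; 0.1643 0.7100]  H_jac=[-0.3394 -0.0161]  S=[0.5432]  K=[-0.3911; -0.1237]  nu=[-2.6582]  x^+=[0.9002, 3.2688]  P^+=[0.5351 0.1380; 0.1380 0.7017]
step 2: x^-=[2.5019, 3.2688]  P^-=[0.8988 0.4819; 0.4819 0.9417]  H_jac=[-0.1929 0.1477]  S=[0.4965]  K=[-0.2059; 0.0928]  nu=[2.6257]  x^+=[1.9612, 3.5125]  P^+=[0.8778 0.4913; 0.4913 0.9374]

K[1,0] = 0.0928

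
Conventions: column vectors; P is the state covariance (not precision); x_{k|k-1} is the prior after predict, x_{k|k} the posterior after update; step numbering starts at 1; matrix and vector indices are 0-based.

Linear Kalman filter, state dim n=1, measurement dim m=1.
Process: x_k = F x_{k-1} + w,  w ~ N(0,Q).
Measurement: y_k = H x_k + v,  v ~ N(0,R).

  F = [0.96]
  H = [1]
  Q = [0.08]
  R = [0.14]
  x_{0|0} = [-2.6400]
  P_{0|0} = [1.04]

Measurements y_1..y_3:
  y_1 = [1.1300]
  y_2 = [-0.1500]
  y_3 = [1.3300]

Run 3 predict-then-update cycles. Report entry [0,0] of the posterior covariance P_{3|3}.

step 1: x^-=[-2.5344]  P^-=[1.0385]  S=[1.1785]  K=[0.8812]  nu=[3.6644]  x^+=[0.6947]  P^+=[0.1234]
step 2: x^-=[0.6669]  P^-=[0.1937]  S=[0.3337]  K=[0.5805]  nu=[-0.8169]  x^+=[0.1927]  P^+=[0.0813]
step 3: x^-=[0.1850]  P^-=[0.1549]  S=[0.2949]  K=[0.5253]  nu=[1.1450]  x^+=[0.7864]  P^+=[0.0735]

P_post[0,0] = 0.0735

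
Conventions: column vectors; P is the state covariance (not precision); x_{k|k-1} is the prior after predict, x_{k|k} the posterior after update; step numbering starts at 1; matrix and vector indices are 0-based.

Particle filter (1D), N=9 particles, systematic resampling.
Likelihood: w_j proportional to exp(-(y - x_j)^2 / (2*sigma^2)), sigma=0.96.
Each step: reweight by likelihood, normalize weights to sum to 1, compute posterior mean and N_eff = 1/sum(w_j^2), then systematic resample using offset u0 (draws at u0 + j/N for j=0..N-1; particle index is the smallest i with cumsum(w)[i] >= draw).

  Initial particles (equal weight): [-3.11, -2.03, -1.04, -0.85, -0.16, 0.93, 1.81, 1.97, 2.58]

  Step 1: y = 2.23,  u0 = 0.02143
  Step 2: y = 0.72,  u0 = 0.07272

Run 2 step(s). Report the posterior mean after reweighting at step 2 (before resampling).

step 1: w=[0.0000, 0.0000, 0.0009, 0.0018, 0.0138, 0.1225, 0.2786, 0.2955, 0.2868]  mean=1.9356  Neff=3.8109  idx=[5, 5, 6, 6, 7, 7, 7, 8, 8]
step 2: w=[0.2125, 0.2125, 0.1143, 0.1143, 0.0933, 0.0933, 0.0933, 0.0333, 0.0333]  mean=1.5320  Neff=6.9077  idx=[0, 0, 1, 1, 2, 3, 4, 6, 7]

post_mean = 1.5320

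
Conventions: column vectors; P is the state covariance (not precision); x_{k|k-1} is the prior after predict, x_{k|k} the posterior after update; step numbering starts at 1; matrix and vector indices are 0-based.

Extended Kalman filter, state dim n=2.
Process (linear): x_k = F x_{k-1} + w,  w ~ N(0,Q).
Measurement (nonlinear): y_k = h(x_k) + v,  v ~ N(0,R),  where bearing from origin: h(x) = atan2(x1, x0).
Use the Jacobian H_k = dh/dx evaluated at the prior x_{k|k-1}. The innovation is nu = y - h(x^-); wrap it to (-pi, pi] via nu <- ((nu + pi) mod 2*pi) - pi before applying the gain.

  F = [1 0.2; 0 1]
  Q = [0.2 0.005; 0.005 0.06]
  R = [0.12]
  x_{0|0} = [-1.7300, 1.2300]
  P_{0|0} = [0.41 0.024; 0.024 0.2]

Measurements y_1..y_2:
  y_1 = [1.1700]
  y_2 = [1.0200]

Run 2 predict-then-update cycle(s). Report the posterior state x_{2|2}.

step 1: x^-=[-1.4840, 1.2300]  P^-=[0.6276 0.0690; 0.0690 0.2600]  H_jac=[-0.3311 -0.3994]  S=[0.2485]  K=[-0.9470; -0.5098]  nu=[-1.2795]  x^+=[-0.2724, 1.8823]  P^+=[0.4047 -0.0510; -0.0510 0.1954]
step 2: x^-=[0.1041, 1.8823]  P^-=[0.5922 -0.0069; -0.0069 0.2554]  H_jac=[-0.5296 0.0293]  S=[0.2865]  K=[-1.0952; 0.0389]  nu=[-0.4955]  x^+=[0.6468, 1.8630]  P^+=[0.2484 0.0053; 0.0053 0.2550]

x_post = [0.6468, 1.8630]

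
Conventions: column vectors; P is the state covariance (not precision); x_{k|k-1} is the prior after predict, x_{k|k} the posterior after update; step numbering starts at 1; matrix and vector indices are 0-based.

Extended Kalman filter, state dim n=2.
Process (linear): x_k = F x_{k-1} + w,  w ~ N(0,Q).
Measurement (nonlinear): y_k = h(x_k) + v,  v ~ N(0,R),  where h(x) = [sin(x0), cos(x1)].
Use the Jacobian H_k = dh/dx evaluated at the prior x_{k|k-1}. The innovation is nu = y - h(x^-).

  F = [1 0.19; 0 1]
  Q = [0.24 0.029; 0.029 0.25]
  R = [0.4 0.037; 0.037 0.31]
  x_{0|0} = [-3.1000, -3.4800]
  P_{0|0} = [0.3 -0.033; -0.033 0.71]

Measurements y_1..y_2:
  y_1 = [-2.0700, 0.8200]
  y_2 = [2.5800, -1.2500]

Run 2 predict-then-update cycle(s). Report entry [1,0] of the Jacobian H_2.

step 1: x^-=[-3.7612, -3.4800]  P^-=[0.5531 0.1309; 0.1309 0.9600]  H_jac=[-0.8141 0.0000; 0.0000 -0.3320]  S=[0.7666 0.0724; 0.0724 0.4158]  K=[-0.5872 -0.0023; -0.0678 -0.7547]  nu=[-2.6507, 1.7633]  x^+=[-2.2088, -4.6311]  P^+=[0.2886 0.0676; 0.0676 0.7123]
step 2: x^-=[-3.0888, -4.6311]  P^-=[0.5800 0.2319; 0.2319 0.9623]  H_jac=[-0.9986 0.0000; 0.0000 -0.9967]  S=[0.9784 0.2678; 0.2678 1.2659]  K=[-0.5753 -0.0609; -0.0311 -0.7510]  nu=[2.6328, -1.1688]  x^+=[-4.5323, -3.8352]  P^+=[0.2327 0.0403; 0.0403 0.2347]

H_jac[1,0] = 0.0000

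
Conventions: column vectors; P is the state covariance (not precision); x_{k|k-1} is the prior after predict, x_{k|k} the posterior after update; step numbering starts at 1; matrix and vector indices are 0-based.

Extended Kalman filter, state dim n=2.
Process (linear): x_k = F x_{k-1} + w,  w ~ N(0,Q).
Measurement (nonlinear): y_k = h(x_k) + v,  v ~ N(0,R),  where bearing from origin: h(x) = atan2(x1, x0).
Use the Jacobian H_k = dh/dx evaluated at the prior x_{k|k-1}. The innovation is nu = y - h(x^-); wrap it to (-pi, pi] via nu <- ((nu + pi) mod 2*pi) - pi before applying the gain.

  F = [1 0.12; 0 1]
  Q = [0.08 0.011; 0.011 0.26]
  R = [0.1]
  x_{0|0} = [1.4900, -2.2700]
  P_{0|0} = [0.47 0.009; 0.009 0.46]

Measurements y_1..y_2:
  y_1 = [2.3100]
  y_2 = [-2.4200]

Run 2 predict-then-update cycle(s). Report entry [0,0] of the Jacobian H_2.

step 1: x^-=[1.2176, -2.2700]  P^-=[0.5588 0.0752; 0.0752 0.7200]  H_jac=[0.3421 0.1835]  S=[0.1991]  K=[1.0295; 0.7929]  nu=[-2.8947]  x^+=[-1.7626, -4.5651]  P^+=[0.3478 -0.0873; -0.0873 0.5948]
step 2: x^-=[-2.3104, -4.5651]  P^-=[0.4154 -0.0049; -0.0049 0.8548]  H_jac=[0.1744 -0.0883]  S=[0.1194]  K=[0.6101; -0.6388]  nu=[-0.3807]  x^+=[-2.5427, -4.3219]  P^+=[0.3709 0.0416; 0.0416 0.8061]

H_jac[0,0] = 0.1744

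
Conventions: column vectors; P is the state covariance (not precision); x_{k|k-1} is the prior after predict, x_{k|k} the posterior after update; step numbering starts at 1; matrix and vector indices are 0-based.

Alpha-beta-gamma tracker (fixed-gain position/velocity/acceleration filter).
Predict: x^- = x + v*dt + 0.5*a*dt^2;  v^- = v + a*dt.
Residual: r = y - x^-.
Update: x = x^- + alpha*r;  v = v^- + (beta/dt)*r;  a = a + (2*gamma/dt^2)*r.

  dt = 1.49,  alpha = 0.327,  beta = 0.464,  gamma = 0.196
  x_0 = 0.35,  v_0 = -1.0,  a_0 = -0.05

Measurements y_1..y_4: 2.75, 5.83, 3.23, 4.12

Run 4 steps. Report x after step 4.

step 1: x_pred=-1.1955  r=3.9455  x^+=0.0947  v^+=0.1542  a^+=0.6467
step 2: x_pred=1.0422  r=4.7878  x^+=2.6078  v^+=2.6086  a^+=1.4920
step 3: x_pred=8.1509  r=-4.9209  x^+=6.5418  v^+=3.2993  a^+=0.6231
step 4: x_pred=12.1495  r=-8.0295  x^+=9.5239  v^+=1.7274  a^+=-0.7946

x_post = 9.5239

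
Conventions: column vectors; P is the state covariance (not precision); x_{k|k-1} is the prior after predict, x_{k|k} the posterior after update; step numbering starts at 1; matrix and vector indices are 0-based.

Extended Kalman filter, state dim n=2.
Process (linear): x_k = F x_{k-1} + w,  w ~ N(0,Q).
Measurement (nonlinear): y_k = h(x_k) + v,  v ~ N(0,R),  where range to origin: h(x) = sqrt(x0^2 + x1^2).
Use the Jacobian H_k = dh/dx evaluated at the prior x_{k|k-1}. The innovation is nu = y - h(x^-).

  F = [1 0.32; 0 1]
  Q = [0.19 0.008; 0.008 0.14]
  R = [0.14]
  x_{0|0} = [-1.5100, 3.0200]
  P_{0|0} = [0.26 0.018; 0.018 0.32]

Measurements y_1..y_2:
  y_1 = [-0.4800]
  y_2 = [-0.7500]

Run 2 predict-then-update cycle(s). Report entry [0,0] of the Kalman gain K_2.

K[0,0] = -0.8901

step 1: x^-=[-0.5436, 3.0200]  P^-=[0.4943 0.1284; 0.1284 0.4600]  H_jac=[-0.1772 0.9842]  S=[0.5563]  K=[0.0698; 0.7729]  nu=[-3.5485]  x^+=[-0.7911, 0.2773]  P^+=[0.4916 0.0984; 0.0984 0.1277]
step 2: x^-=[-0.7024, 0.2773]  P^-=[0.7576 0.1473; 0.1473 0.2677]  H_jac=[-0.9302 0.3672]  S=[0.7310]  K=[-0.8901; -0.0529]  nu=[-1.5051]  x^+=[0.6373, 0.3569]  P^+=[0.1785 0.1128; 0.1128 0.2656]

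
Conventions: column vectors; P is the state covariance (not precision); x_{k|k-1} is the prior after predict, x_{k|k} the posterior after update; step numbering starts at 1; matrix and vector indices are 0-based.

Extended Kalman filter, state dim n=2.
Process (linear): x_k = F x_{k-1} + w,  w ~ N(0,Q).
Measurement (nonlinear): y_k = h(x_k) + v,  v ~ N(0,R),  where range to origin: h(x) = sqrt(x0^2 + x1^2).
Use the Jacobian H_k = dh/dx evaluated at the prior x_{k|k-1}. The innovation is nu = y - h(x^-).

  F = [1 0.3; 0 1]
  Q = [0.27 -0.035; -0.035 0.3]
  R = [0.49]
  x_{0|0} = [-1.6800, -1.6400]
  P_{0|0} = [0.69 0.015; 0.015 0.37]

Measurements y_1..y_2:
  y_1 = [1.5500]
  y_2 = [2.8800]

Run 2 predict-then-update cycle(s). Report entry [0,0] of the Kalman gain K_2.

step 1: x^-=[-2.1720, -1.6400]  P^-=[1.0023 0.0910; 0.0910 0.6700]  H_jac=[-0.7981 -0.6026]  S=[1.4592]  K=[-0.5858; -0.3265]  nu=[-1.1716]  x^+=[-1.4857, -1.2575]  P^+=[0.5016 -0.1880; -0.1880 0.5145]
step 2: x^-=[-1.8630, -1.2575]  P^-=[0.7051 -0.0687; -0.0687 0.8145]  H_jac=[-0.8288 -0.5595]  S=[1.1657]  K=[-0.4684; -0.3421]  nu=[0.6323]  x^+=[-2.1592, -1.4738]  P^+=[0.4494 -0.2555; -0.2555 0.6781]

K[0,0] = -0.4684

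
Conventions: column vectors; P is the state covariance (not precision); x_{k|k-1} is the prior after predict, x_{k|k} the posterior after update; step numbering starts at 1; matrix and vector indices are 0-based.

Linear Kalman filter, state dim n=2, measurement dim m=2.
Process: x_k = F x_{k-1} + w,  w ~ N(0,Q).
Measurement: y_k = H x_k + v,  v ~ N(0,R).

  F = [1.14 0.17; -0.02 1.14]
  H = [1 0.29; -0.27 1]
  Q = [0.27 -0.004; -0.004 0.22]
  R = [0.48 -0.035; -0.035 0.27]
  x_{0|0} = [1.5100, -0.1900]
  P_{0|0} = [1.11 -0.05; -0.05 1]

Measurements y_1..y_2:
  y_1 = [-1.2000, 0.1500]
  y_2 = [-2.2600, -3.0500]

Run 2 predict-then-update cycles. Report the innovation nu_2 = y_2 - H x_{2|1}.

innov = [-1.5343, -3.0455]

step 1: x^-=[1.6891, -0.2468]  P^-=[1.7221 0.0997; 0.0997 1.5223]  S=[2.3879 0.0334; 0.0334 1.8640]  K=[0.7362 -0.2091; 0.2155 0.7984]  nu=[-2.8175, 0.8529]  x^+=[-0.5635, -0.1730]  P^+=[0.3566 0.0141; 0.0141 0.2118]
step 2: x^-=[-0.6718, -0.1859]  P^-=[0.7450 0.0471; 0.0471 0.4948]  S=[1.2940 -0.0492; -0.0492 0.7936]  K=[0.5803 -0.1581; 0.1708 0.6180]  nu=[-1.5343, -3.0455]  x^+=[-1.0808, -2.3301]  P^+=[0.2804 0.0127; 0.0127 0.1643]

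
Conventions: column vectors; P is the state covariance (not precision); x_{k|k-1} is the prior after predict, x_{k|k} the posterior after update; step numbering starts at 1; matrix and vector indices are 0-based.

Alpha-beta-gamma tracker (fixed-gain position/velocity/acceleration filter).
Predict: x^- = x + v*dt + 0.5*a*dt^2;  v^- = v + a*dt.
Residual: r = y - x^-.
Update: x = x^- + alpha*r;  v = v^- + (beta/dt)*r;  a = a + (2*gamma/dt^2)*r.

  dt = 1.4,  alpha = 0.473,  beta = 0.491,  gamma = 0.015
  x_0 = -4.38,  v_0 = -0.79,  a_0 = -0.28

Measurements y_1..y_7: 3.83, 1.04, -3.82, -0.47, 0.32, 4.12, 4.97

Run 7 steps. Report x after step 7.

step 1: x_pred=-5.7604  r=9.5904  x^+=-1.2241  v^+=2.1815  a^+=-0.1332
step 2: x_pred=1.6994  r=-0.6594  x^+=1.3875  v^+=1.7637  a^+=-0.1433
step 3: x_pred=3.7163  r=-7.5363  x^+=0.1516  v^+=-1.0800  a^+=-0.2587
step 4: x_pred=-1.6138  r=1.1438  x^+=-1.0728  v^+=-1.0409  a^+=-0.2411
step 5: x_pred=-2.7664  r=3.0864  x^+=-1.3065  v^+=-0.2961  a^+=-0.1939
step 6: x_pred=-1.9111  r=6.0311  x^+=0.9416  v^+=1.5476  a^+=-0.1016
step 7: x_pred=3.0087  r=1.9613  x^+=3.9364  v^+=2.0932  a^+=-0.0716

x_post = 3.9364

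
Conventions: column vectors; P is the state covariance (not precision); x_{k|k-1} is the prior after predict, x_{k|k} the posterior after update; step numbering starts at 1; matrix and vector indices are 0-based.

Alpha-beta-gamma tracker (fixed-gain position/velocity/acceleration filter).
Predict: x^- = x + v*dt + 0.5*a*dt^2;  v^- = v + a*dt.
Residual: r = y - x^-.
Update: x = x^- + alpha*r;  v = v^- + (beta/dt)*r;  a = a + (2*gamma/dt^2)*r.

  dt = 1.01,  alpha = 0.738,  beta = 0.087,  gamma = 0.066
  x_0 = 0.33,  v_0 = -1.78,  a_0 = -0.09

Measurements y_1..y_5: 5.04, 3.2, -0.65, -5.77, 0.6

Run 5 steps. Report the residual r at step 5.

step 1: x_pred=-1.5137  r=6.5537  x^+=3.3229  v^+=-1.3064  a^+=0.7580
step 2: x_pred=2.3901  r=0.8099  x^+=2.9878  v^+=-0.4710  a^+=0.8628
step 3: x_pred=2.9522  r=-3.6022  x^+=0.2938  v^+=0.0902  a^+=0.3967
step 4: x_pred=0.5872  r=-6.3572  x^+=-4.1044  v^+=-0.0567  a^+=-0.4259
step 5: x_pred=-4.3789  r=4.9789  x^+=-0.7045  v^+=-0.0580  a^+=0.2184

resid = 4.9789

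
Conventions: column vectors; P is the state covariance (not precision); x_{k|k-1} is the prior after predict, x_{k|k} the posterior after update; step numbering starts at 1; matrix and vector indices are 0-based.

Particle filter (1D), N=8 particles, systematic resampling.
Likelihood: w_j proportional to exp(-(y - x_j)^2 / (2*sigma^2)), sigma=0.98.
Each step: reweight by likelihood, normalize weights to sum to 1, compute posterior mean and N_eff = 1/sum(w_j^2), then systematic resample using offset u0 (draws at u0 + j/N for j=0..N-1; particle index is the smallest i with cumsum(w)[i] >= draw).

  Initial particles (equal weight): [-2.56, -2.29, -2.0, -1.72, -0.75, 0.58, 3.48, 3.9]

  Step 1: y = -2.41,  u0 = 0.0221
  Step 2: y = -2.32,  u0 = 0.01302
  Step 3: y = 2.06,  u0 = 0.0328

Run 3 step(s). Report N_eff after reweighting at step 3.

step 1: w=[0.2518, 0.2529, 0.2334, 0.1988, 0.0607, 0.0024, 0.0000, 0.0000]  mean=-2.0765  Neff=4.4437  idx=[0, 0, 1, 1, 2, 2, 3, 3]
step 2: w=[0.1295, 0.1295, 0.1334, 0.1334, 0.1265, 0.1265, 0.1106, 0.1106]  mean=-2.1604  Neff=7.9619  idx=[0, 1, 2, 2, 3, 4, 5, 6]
step 3: w=[0.0130, 0.0130, 0.0458, 0.0458, 0.0458, 0.1629, 0.1629, 0.5109]  mean=-1.9113  Neff=3.1179  idx=[2, 4, 5, 6, 7, 7, 7, 7]

N_eff = 3.1179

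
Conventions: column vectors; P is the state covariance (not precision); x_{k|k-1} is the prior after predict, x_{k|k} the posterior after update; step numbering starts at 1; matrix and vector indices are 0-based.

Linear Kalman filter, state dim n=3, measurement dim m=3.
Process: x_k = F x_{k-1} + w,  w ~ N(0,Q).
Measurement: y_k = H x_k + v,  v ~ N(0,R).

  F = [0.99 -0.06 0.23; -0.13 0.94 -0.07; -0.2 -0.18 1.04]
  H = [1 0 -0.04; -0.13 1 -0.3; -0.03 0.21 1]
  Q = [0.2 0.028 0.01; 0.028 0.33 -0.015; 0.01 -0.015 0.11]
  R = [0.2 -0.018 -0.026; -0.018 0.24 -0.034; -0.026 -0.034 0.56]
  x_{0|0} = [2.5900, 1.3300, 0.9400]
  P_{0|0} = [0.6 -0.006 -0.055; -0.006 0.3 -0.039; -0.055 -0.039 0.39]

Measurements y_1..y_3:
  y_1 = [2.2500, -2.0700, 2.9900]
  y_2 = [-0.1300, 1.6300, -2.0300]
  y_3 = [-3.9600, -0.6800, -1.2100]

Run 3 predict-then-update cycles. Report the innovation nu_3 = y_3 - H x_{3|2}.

step 1: x^-=[2.7005, 0.8477, 0.2202]  P^-=[0.7865 -0.0812 -0.0613; -0.0812 0.6127 -0.1095; -0.0613 -0.1095 0.6026]  S=[0.9924 -0.1717 -0.1512; -0.1717 1.0023 -0.1736; -0.1512 -0.1736 1.1490]  K=[0.7921 -0.0270 0.0114; 0.0616 0.6878 0.1308; -0.0511 -0.2094 0.4677]  nu=[-0.4417, -2.5006, 2.6728]  x^+=[2.4486, -0.5499, 2.0164]  P^+=[0.1583 -0.0029 -0.0079; -0.0029 0.1633 0.0139; -0.0079 0.0139 0.2672]
step 2: x^-=[2.9209, -0.9764, 1.7063]  P^-=[0.3662 -0.0048 0.0356; -0.0048 0.4770 -0.0428; 0.0356 -0.0428 0.4085]  S=[0.5640 -0.0743 -0.0183; -0.0743 0.7897 -0.0991; -0.0183 -0.0991 0.9698]  K=[0.6460 -0.0147 0.0350; 0.0836 0.6449 0.1268; 0.0255 -0.1633 0.3946]  nu=[-2.9826, 3.4980, -3.4437]  x^+=[0.8220, 0.5935, -0.2999]  P^+=[0.1288 0.0024 0.0067; 0.0024 0.1537 0.0147; 0.0067 0.0147 0.2230]
step 3: x^-=[0.7092, 0.4720, -0.5832]  P^-=[0.3410 0.0040 0.0442; 0.0040 0.4667 -0.0405; 0.0442 -0.0405 0.3532]  S=[0.5380 -0.0655 -0.0050; -0.0655 0.7709 -0.0842; -0.0050 -0.0842 0.9144]  K=[0.6294 -0.0116 0.0404; 0.0896 0.6414 0.1223; 0.0403 -0.1546 0.3615]  nu=[-4.6925, -1.2348, -0.7047]  x^+=[-2.2586, -0.8267, -0.8363]  P^+=[0.1254 0.0037 0.0096; 0.0037 0.1524 0.0124; 0.0096 0.0124 0.2043]

innov = [-4.6925, -1.2348, -0.7047]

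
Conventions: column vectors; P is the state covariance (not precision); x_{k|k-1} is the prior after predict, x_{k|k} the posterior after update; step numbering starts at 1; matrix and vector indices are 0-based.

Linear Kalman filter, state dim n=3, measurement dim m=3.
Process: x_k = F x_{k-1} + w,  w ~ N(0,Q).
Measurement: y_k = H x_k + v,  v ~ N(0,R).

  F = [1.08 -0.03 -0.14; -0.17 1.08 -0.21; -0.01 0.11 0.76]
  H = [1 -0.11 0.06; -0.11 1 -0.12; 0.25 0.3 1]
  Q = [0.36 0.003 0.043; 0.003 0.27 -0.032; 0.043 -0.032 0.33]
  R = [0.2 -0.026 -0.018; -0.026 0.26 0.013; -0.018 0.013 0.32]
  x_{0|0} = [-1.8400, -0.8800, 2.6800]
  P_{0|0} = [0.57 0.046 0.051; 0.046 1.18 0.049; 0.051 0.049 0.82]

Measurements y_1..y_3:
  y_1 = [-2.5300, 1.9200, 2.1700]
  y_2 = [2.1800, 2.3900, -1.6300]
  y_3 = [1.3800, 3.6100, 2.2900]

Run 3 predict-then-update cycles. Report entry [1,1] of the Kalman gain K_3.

step 1: x^-=[-2.3360, -1.2004, 1.9584]  P^-=[1.0240 -0.0793 -0.0088; -0.0793 1.6635 0.0095; -0.0088 0.0095 0.8253]  S=[1.2634 -0.4061 0.2012; -0.4061 1.9627 0.3781; 0.2012 0.3781 1.3484]  K=[0.8368 0.0719 0.0207; 0.0424 0.8368 0.1215; -0.1460 -0.2088 0.6929]  nu=[-0.4435, 3.0984, 1.1557]  x^+=[-2.4606, 1.5140, 2.1770]  P^+=[0.1693 0.0095 -0.0527; 0.0095 0.2169 -0.0184; -0.0527 -0.0184 0.2403]
step 2: x^-=[-3.0077, 1.5962, 1.8457]  P^-=[0.5776 -0.0036 -0.0266; -0.0036 0.5396 -0.0526; -0.0266 -0.0526 0.4692]  S=[0.7841 -0.1563 0.1136; -0.1563 0.8260 0.0549; 0.1136 0.0549 0.8284]  K=[0.7421 0.0608 0.0351; 0.0360 0.6627 0.0819; -0.1100 -0.1868 0.5667]  nu=[5.2525, 0.6844, -3.2026]  x^+=[0.8196, 1.9765, -0.6750]  P^+=[0.1496 0.0085 -0.0413; 0.0085 0.1711 -0.0192; -0.0413 -0.0192 0.1970]
step 3: x^-=[0.9203, 2.1370, -0.3038]  P^-=[0.5503 -0.0031 -0.0123; -0.0031 0.4852 -0.0532; -0.0123 -0.0532 0.4433]  S=[0.7577 -0.1486 0.1217; -0.1486 0.7714 0.0400; 0.1217 0.0400 0.8028]  K=[0.7305 0.0580 0.0412; 0.0344 0.6404 0.0769; -0.0982 -0.1837 0.5525]  nu=[0.7130, 1.5377, 1.7226]  x^+=[1.6013, 3.2789, 0.2953]  P^+=[0.1471 0.0082 -0.0384; 0.0082 0.1652 -0.0193; -0.0384 -0.0193 0.1916]

K[1,1] = 0.6404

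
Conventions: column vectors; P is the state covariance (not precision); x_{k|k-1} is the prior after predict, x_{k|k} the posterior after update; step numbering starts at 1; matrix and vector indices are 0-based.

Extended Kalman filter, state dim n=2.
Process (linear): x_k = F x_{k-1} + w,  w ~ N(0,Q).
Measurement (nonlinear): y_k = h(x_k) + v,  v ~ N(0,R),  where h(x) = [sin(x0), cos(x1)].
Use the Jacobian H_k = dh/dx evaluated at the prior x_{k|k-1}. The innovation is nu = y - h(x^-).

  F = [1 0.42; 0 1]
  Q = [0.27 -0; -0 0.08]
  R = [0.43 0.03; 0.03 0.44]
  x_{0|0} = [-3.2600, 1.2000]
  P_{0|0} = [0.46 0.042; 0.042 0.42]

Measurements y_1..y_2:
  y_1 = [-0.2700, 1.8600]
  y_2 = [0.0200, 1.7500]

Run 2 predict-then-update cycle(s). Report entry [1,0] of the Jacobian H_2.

step 1: x^-=[-2.7560, 1.2000]  P^-=[0.8394 0.2184; 0.2184 0.5000]  H_jac=[-0.9266 0.0000; 0.0000 -0.9320]  S=[1.1506 0.2186; 0.2186 0.8743]  K=[-0.6632 -0.0670; -0.0783 -0.5134]  nu=[0.1061, 1.4976]  x^+=[-2.9267, 0.4228]  P^+=[0.3099 0.0530; 0.0530 0.2449]
step 2: x^-=[-2.7491, 0.4228]  P^-=[0.6676 0.1558; 0.1558 0.3249]  H_jac=[-0.9240 0.0000; 0.0000 -0.4103]  S=[1.0000 0.0891; 0.0891 0.4947]  K=[-0.6152 -0.0185; -0.1219 -0.2475]  nu=[0.4025, 0.8381]  x^+=[-3.0122, 0.1663]  P^+=[0.2869 0.0648; 0.0648 0.2743]

H_jac[1,0] = 0.0000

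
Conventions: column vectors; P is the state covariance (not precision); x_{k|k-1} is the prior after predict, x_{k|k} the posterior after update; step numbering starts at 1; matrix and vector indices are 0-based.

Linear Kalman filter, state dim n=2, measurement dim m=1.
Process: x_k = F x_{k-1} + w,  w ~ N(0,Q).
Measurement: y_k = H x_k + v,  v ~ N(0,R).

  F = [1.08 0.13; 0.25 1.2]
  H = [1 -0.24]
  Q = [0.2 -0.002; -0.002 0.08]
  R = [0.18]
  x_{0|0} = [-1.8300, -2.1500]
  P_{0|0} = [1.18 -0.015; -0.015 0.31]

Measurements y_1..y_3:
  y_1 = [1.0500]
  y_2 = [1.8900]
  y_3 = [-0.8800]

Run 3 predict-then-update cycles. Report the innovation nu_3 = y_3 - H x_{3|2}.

step 1: x^-=[-2.2559, -3.0375]  P^-=[1.5774 0.3450; 0.3450 0.5911]  S=[1.6258]  K=[0.9193; 0.1250]  nu=[2.5769]  x^+=[0.1130, -2.7155]  P^+=[0.2035 0.1583; 0.1583 0.5658]
step 2: x^-=[-0.2310, -3.2304]  P^-=[0.4913 0.3515; 0.3515 1.0024]  S=[0.5604]  K=[0.7263; 0.1979]  nu=[1.3457]  x^+=[0.7464, -2.9640]  P^+=[0.1958 0.2709; 0.2709 0.9804]
step 3: x^-=[0.4207, -3.3703]  P^-=[0.5210 0.5637; 0.5637 1.6666]  S=[0.5264]  K=[0.7327; 0.3111]  nu=[-2.1096]  x^+=[-1.1250, -4.0265]  P^+=[0.2384 0.4438; 0.4438 1.6157]

innov = [-2.1096]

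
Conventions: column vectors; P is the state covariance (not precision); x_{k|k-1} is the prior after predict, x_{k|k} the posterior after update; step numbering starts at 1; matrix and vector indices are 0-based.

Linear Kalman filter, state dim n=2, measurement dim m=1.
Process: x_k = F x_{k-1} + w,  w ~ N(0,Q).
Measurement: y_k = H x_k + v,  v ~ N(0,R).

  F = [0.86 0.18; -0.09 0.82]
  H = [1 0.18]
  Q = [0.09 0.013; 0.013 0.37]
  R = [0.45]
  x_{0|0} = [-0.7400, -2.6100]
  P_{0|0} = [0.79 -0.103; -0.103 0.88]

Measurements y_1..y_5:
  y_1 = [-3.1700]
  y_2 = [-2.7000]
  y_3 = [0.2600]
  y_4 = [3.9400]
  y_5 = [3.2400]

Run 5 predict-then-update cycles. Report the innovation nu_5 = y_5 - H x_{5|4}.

innov = [2.0753]

step 1: x^-=[-1.1062, -2.0736]  P^-=[0.6709 0.0108; 0.0108 0.9833]  S=[1.1566]  K=[0.5817; 0.1623]  nu=[-1.6906]  x^+=[-2.0896, -2.3480]  P^+=[0.2795 -0.0985; -0.0985 0.9528]
step 2: x^-=[-2.2197, -1.7373]  P^-=[0.2971 0.0642; 0.0642 1.0275]  S=[0.8035]  K=[0.3841; 0.3100]  nu=[-0.1675]  x^+=[-2.2841, -1.7893]  P^+=[0.1785 -0.0315; -0.0315 0.9502]
step 3: x^-=[-2.2864, -1.2616]  P^-=[0.2431 0.1177; 0.1177 1.0150]  S=[0.7683]  K=[0.3439; 0.3910]  nu=[2.7735]  x^+=[-1.3325, -0.1772]  P^+=[0.1522 0.0144; 0.0144 0.8976]
step 4: x^-=[-1.1778, -0.0254]  P^-=[0.2361 0.1436; 0.1436 0.9726]  S=[0.7693]  K=[0.3405; 0.4143]  nu=[5.1224]  x^+=[0.5663, 2.0966]  P^+=[0.1469 0.0351; 0.0351 0.8406]
step 5: x^-=[0.8644, 1.6683]  P^-=[0.2368 0.1499; 0.1499 0.9312]  S=[0.7709]  K=[0.3421; 0.4119]  nu=[2.0753]  x^+=[1.5744, 2.5230]  P^+=[0.1465 0.0413; 0.0413 0.8005]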